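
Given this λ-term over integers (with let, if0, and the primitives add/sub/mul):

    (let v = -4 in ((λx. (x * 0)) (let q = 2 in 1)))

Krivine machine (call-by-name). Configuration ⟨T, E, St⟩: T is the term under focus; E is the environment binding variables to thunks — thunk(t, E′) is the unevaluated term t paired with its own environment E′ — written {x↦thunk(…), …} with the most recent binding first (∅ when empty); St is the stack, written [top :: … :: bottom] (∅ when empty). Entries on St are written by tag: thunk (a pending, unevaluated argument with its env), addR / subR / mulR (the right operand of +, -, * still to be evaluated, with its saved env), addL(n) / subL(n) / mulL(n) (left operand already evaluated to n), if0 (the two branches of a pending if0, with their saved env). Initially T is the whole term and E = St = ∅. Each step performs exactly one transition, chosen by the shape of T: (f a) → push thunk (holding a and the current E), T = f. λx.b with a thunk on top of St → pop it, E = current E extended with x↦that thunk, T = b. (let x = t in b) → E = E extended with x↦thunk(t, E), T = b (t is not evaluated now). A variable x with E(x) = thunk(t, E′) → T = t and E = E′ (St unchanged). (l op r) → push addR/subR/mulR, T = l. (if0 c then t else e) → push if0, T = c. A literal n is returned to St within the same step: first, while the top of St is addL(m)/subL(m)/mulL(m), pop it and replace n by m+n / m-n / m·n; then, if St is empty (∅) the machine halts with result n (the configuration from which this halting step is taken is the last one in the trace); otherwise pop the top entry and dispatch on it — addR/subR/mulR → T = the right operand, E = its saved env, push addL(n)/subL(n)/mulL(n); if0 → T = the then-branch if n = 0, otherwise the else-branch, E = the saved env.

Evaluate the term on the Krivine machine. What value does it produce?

Answer: 0

Machine steps:
t=0: [T=(let v = -4 in ((λx. (x * 0)) (let q = 2 in 1))) | E=∅ | St=∅]
t=1: [T=((λx. (x * 0)) (let q = 2 in 1)) | E={v↦thunk(-4, ∅)} | St=∅]
t=2: [T=(λx. (x * 0)) | E={v↦thunk(-4, ∅)} | St=[thunk]]
t=3: [T=(x * 0) | E={x↦thunk((let q = 2 in 1), {v↦thunk(-4, ∅)}), v↦thunk(-4, ∅)} | St=∅]
t=4: [T=x | E={x↦thunk((let q = 2 in 1), {v↦thunk(-4, ∅)}), v↦thunk(-4, ∅)} | St=[mulR]]
t=5: [T=(let q = 2 in 1) | E={v↦thunk(-4, ∅)} | St=[mulR]]
t=6: [T=1 | E={q↦thunk(2, {v↦thunk(-4, ∅)}), v↦thunk(-4, ∅)} | St=[mulR]]
t=7: [T=0 | E={x↦thunk((let q = 2 in 1), {v↦thunk(-4, ∅)}), v↦thunk(-4, ∅)} | St=[mulL(1)]]
→ final value 0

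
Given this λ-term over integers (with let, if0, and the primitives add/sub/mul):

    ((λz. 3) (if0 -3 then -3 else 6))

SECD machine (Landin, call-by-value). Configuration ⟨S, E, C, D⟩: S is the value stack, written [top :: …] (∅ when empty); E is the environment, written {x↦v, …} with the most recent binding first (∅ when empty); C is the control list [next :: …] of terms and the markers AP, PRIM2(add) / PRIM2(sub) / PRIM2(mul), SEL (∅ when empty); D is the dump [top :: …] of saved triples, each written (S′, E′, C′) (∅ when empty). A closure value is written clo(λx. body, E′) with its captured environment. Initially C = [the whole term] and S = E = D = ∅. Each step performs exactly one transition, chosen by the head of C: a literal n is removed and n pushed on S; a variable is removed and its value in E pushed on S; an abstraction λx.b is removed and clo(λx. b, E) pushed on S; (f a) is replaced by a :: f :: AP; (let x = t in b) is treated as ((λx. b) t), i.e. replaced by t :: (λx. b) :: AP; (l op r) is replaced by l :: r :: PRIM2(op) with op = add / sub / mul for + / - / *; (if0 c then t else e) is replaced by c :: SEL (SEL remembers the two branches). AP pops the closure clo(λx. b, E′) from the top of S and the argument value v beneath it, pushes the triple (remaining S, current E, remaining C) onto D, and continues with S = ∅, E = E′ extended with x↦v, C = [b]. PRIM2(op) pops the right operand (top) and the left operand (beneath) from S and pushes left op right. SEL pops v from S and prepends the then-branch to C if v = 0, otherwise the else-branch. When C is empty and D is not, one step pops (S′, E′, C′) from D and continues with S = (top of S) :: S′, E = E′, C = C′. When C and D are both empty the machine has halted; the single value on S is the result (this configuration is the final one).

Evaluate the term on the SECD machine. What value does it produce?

0. <S=∅, E=∅, C=[((λz. 3) (if0 -3 then -3 else 6))], D=∅>
1. <S=∅, E=∅, C=[(if0 -3 then -3 else 6) :: (λz. 3) :: AP], D=∅>
2. <S=∅, E=∅, C=[-3 :: SEL :: (λz. 3) :: AP], D=∅>
3. <S=[-3], E=∅, C=[SEL :: (λz. 3) :: AP], D=∅>
4. <S=∅, E=∅, C=[6 :: (λz. 3) :: AP], D=∅>
5. <S=[6], E=∅, C=[(λz. 3) :: AP], D=∅>
6. <S=[clo(λz. 3, ∅) :: 6], E=∅, C=[AP], D=∅>
7. <S=∅, E={z↦6}, C=[3], D=[(∅, ∅, ∅)]>
8. <S=[3], E={z↦6}, C=∅, D=[(∅, ∅, ∅)]>
9. <S=[3], E=∅, C=∅, D=∅>
→ final value 3

Answer: 3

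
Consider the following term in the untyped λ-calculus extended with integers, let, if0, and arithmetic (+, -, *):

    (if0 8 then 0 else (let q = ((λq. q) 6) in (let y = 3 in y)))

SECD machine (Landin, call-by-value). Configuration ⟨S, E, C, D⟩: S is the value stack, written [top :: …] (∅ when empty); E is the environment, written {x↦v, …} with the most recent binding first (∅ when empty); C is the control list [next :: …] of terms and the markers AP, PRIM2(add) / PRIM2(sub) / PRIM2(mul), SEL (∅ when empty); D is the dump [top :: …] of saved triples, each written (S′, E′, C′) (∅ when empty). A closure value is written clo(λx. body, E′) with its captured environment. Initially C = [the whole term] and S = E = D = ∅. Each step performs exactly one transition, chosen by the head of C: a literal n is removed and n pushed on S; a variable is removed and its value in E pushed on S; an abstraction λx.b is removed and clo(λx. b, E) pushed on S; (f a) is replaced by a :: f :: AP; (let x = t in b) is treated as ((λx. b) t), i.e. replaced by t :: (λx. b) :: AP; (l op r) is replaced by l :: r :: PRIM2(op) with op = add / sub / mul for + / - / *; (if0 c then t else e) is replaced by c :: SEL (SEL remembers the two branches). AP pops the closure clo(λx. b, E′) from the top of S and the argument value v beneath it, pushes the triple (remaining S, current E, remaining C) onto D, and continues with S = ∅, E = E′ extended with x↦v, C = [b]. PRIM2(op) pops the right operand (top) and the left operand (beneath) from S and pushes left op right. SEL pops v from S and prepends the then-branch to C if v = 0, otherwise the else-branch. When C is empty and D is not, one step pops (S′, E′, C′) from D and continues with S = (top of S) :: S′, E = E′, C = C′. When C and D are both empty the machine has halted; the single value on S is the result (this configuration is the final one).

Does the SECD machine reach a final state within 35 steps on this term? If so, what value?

Answer: 3

Execution trace:
0. [S=∅ | E=∅ | C=[(if0 8 then 0 else (let q = ((λq. q) 6) in (let y = 3 in y)))] | D=∅]
1. [S=∅ | E=∅ | C=[8 :: SEL] | D=∅]
2. [S=[8] | E=∅ | C=[SEL] | D=∅]
3. [S=∅ | E=∅ | C=[(let q = ((λq. q) 6) in (let y = 3 in y))] | D=∅]
4. [S=∅ | E=∅ | C=[((λq. q) 6) :: (λq. (let y = 3 in y)) :: AP] | D=∅]
5. [S=∅ | E=∅ | C=[6 :: (λq. q) :: AP :: (λq. (let y = 3 in y)) :: AP] | D=∅]
6. [S=[6] | E=∅ | C=[(λq. q) :: AP :: (λq. (let y = 3 in y)) :: AP] | D=∅]
7. [S=[clo(λq. q, ∅) :: 6] | E=∅ | C=[AP :: (λq. (let y = 3 in y)) :: AP] | D=∅]
8. [S=∅ | E={q↦6} | C=[q] | D=[(∅, ∅, [(λq. (let y = 3 in y)) :: AP])]]
9. [S=[6] | E={q↦6} | C=∅ | D=[(∅, ∅, [(λq. (let y = 3 in y)) :: AP])]]
10. [S=[6] | E=∅ | C=[(λq. (let y = 3 in y)) :: AP] | D=∅]
11. [S=[clo(λq. (let y = 3 in y), ∅) :: 6] | E=∅ | C=[AP] | D=∅]
12. [S=∅ | E={q↦6} | C=[(let y = 3 in y)] | D=[(∅, ∅, ∅)]]
13. [S=∅ | E={q↦6} | C=[3 :: (λy. y) :: AP] | D=[(∅, ∅, ∅)]]
14. [S=[3] | E={q↦6} | C=[(λy. y) :: AP] | D=[(∅, ∅, ∅)]]
15. [S=[clo(λy. y, {q↦6}) :: 3] | E={q↦6} | C=[AP] | D=[(∅, ∅, ∅)]]
16. [S=∅ | E={y↦3, q↦6} | C=[y] | D=[(∅, {q↦6}, ∅) :: (∅, ∅, ∅)]]
17. [S=[3] | E={y↦3, q↦6} | C=∅ | D=[(∅, {q↦6}, ∅) :: (∅, ∅, ∅)]]
18. [S=[3] | E={q↦6} | C=∅ | D=[(∅, ∅, ∅)]]
19. [S=[3] | E=∅ | C=∅ | D=∅]
→ final value 3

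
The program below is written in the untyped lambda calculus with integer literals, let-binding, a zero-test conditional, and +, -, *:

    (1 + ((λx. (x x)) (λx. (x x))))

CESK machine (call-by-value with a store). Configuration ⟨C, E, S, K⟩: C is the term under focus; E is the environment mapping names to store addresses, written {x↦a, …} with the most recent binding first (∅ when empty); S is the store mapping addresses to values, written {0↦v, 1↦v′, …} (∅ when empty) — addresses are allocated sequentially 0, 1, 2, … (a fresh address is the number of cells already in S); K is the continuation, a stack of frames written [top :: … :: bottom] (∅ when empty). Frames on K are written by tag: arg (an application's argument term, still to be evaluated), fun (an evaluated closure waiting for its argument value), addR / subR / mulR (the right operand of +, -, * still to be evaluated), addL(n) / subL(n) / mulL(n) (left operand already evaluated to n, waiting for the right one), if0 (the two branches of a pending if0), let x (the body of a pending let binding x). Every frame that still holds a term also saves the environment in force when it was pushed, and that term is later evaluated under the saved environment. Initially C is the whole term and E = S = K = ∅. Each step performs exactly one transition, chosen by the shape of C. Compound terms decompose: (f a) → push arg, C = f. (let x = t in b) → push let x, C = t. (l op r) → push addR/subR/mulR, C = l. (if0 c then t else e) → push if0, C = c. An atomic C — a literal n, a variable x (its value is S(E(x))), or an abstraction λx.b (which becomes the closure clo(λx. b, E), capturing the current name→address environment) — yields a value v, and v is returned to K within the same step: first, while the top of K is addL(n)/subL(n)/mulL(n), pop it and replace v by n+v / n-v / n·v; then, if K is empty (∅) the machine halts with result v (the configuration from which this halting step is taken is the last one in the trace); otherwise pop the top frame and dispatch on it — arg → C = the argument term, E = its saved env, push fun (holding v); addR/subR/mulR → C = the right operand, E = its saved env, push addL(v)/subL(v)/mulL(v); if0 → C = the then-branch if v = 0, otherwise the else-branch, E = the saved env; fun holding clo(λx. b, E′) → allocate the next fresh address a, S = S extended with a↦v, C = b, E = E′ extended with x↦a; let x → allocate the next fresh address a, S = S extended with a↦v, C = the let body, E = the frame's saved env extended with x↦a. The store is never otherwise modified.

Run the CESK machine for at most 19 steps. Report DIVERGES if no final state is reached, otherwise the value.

Answer: DIVERGES (no final state within 19 steps)

Derivation:
t=0: ⟨C=(1 + ((λx. (x x)) (λx. (x x)))); E=∅; S=∅; K=∅⟩
t=1: ⟨C=1; E=∅; S=∅; K=[addR]⟩
t=2: ⟨C=((λx. (x x)) (λx. (x x))); E=∅; S=∅; K=[addL(1)]⟩
t=3: ⟨C=(λx. (x x)); E=∅; S=∅; K=[arg :: addL(1)]⟩
t=4: ⟨C=(λx. (x x)); E=∅; S=∅; K=[fun :: addL(1)]⟩
t=5: ⟨C=(x x); E={x↦0}; S={0↦clo(λx. (x x), ∅)}; K=[addL(1)]⟩
t=6: ⟨C=x; E={x↦0}; S={0↦clo(λx. (x x), ∅)}; K=[arg :: addL(1)]⟩
t=7: ⟨C=x; E={x↦0}; S={0↦clo(λx. (x x), ∅)}; K=[fun :: addL(1)]⟩
t=8: ⟨C=(x x); E={x↦1}; S={0↦clo(λx. (x x), ∅), 1↦clo(λx. (x x), ∅)}; K=[addL(1)]⟩
t=9: ⟨C=x; E={x↦1}; S={0↦clo(λx. (x x), ∅), 1↦clo(λx. (x x), ∅)}; K=[arg :: addL(1)]⟩
t=10: ⟨C=x; E={x↦1}; S={0↦clo(λx. (x x), ∅), 1↦clo(λx. (x x), ∅)}; K=[fun :: addL(1)]⟩
t=11: ⟨C=(x x); E={x↦2}; S={0↦clo(λx. (x x), ∅), 1↦clo(λx. (x x), ∅), 2↦clo(λx. (x x), ∅)}; K=[addL(1)]⟩
t=12: ⟨C=x; E={x↦2}; S={0↦clo(λx. (x x), ∅), 1↦clo(λx. (x x), ∅), 2↦clo(λx. (x x), ∅)}; K=[arg :: addL(1)]⟩
t=13: ⟨C=x; E={x↦2}; S={0↦clo(λx. (x x), ∅), 1↦clo(λx. (x x), ∅), 2↦clo(λx. (x x), ∅)}; K=[fun :: addL(1)]⟩
t=14: ⟨C=(x x); E={x↦3}; S={0↦clo(λx. (x x), ∅), 1↦clo(λx. (x x), ∅), 2↦clo(λx. (x x), ∅), 3↦clo(λx. (x x), ∅)}; K=[addL(1)]⟩
t=15: ⟨C=x; E={x↦3}; S={0↦clo(λx. (x x), ∅), 1↦clo(λx. (x x), ∅), 2↦clo(λx. (x x), ∅), 3↦clo(λx. (x x), ∅)}; K=[arg :: addL(1)]⟩
t=16: ⟨C=x; E={x↦3}; S={0↦clo(λx. (x x), ∅), 1↦clo(λx. (x x), ∅), 2↦clo(λx. (x x), ∅), 3↦clo(λx. (x x), ∅)}; K=[fun :: addL(1)]⟩
t=17: ⟨C=(x x); E={x↦4}; S={0↦clo(λx. (x x), ∅), 1↦clo(λx. (x x), ∅), 2↦clo(λx. (x x), ∅), 3↦clo(λx. (x x), ∅), 4↦clo(λx. (x x), ∅)}; K=[addL(1)]⟩
t=18: ⟨C=x; E={x↦4}; S={0↦clo(λx. (x x), ∅), 1↦clo(λx. (x x), ∅), 2↦clo(λx. (x x), ∅), 3↦clo(λx. (x x), ∅), 4↦clo(λx. (x x), ∅)}; K=[arg :: addL(1)]⟩
t=19: ⟨C=x; E={x↦4}; S={0↦clo(λx. (x x), ∅), 1↦clo(λx. (x x), ∅), 2↦clo(λx. (x x), ∅), 3↦clo(λx. (x x), ∅), 4↦clo(λx. (x x), ∅)}; K=[fun :: addL(1)]⟩
→ 19 transitions taken and the configuration is still not final: no result within 19 steps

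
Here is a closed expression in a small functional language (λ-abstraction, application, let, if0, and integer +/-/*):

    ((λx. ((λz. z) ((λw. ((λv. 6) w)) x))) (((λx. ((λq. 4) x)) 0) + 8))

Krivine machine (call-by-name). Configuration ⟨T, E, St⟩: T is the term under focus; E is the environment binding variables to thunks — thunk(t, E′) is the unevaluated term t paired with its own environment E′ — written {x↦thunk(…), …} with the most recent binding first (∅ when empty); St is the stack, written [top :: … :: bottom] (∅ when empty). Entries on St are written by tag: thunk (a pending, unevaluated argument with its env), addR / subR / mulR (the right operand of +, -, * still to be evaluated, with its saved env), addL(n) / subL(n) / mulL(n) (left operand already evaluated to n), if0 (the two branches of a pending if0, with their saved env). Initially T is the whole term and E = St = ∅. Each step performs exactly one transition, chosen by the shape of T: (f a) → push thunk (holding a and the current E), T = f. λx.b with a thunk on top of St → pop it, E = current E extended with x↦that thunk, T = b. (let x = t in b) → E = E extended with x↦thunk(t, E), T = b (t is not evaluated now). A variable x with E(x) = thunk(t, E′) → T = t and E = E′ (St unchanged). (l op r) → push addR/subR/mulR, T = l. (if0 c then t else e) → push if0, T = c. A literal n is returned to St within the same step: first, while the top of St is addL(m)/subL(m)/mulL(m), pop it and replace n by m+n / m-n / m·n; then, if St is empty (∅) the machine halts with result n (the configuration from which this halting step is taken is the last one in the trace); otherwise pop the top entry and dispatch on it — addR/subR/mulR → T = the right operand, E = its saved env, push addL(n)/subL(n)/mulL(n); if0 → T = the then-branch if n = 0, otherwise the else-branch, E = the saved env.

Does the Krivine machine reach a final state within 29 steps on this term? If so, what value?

Answer: 6

Machine steps:
step 0: [T=((λx. ((λz. z) ((λw. ((λv. 6) w)) x))) (((λx. ((λq. 4) x)) 0) + 8)) | E=∅ | St=∅]
step 1: [T=(λx. ((λz. z) ((λw. ((λv. 6) w)) x))) | E=∅ | St=[thunk]]
step 2: [T=((λz. z) ((λw. ((λv. 6) w)) x)) | E={x↦thunk((((λx. ((λq. 4) x)) 0) + 8), ∅)} | St=∅]
step 3: [T=(λz. z) | E={x↦thunk((((λx. ((λq. 4) x)) 0) + 8), ∅)} | St=[thunk]]
step 4: [T=z | E={z↦thunk(((λw. ((λv. 6) w)) x), {x↦thunk((((λx. ((λq. 4) x)) 0) + 8), ∅)}), x↦thunk((((λx. ((λq. 4) x)) 0) + 8), ∅)} | St=∅]
step 5: [T=((λw. ((λv. 6) w)) x) | E={x↦thunk((((λx. ((λq. 4) x)) 0) + 8), ∅)} | St=∅]
step 6: [T=(λw. ((λv. 6) w)) | E={x↦thunk((((λx. ((λq. 4) x)) 0) + 8), ∅)} | St=[thunk]]
step 7: [T=((λv. 6) w) | E={w↦thunk(x, {x↦thunk((((λx. ((λq. 4) x)) 0) + 8), ∅)}), x↦thunk((((λx. ((λq. 4) x)) 0) + 8), ∅)} | St=∅]
step 8: [T=(λv. 6) | E={w↦thunk(x, {x↦thunk((((λx. ((λq. 4) x)) 0) + 8), ∅)}), x↦thunk((((λx. ((λq. 4) x)) 0) + 8), ∅)} | St=[thunk]]
step 9: [T=6 | E={v↦thunk(w, {w↦thunk(x, {x↦thunk((((λx. ((λq. 4) x)) 0) + 8), ∅)}), x↦thunk((((λx. ((λq. 4) x)) 0) + 8), ∅)}), w↦thunk(x, {x↦thunk((((λx. ((λq. 4) x)) 0) + 8), ∅)}), x↦thunk((((λx. ((λq. 4) x)) 0) + 8), ∅)} | St=∅]
→ final value 6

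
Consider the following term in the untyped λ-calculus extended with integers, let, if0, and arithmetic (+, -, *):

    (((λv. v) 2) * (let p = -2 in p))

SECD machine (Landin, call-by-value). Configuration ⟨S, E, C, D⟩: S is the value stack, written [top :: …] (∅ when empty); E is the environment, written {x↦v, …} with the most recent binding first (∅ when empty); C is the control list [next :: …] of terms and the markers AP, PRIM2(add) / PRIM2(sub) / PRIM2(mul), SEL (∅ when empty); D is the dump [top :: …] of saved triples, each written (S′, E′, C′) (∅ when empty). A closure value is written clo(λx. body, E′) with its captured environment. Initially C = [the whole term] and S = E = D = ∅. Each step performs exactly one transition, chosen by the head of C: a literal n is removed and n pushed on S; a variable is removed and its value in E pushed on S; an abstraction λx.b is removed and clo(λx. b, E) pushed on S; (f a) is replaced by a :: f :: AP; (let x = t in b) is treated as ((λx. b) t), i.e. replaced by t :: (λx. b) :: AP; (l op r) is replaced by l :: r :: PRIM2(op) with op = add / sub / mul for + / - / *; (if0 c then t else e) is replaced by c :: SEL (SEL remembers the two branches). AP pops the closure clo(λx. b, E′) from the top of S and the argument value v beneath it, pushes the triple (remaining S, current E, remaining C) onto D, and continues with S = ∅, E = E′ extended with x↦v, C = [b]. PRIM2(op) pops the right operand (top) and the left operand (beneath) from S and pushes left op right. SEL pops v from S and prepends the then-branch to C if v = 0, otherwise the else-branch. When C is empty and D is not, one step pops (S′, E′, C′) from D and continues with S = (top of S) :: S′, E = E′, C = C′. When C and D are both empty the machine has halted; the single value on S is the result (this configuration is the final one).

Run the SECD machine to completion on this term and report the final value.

Answer: -4

Derivation:
[0] [S=∅ | E=∅ | C=[(((λv. v) 2) * (let p = -2 in p))] | D=∅]
[1] [S=∅ | E=∅ | C=[((λv. v) 2) :: (let p = -2 in p) :: PRIM2(mul)] | D=∅]
[2] [S=∅ | E=∅ | C=[2 :: (λv. v) :: AP :: (let p = -2 in p) :: PRIM2(mul)] | D=∅]
[3] [S=[2] | E=∅ | C=[(λv. v) :: AP :: (let p = -2 in p) :: PRIM2(mul)] | D=∅]
[4] [S=[clo(λv. v, ∅) :: 2] | E=∅ | C=[AP :: (let p = -2 in p) :: PRIM2(mul)] | D=∅]
[5] [S=∅ | E={v↦2} | C=[v] | D=[(∅, ∅, [(let p = -2 in p) :: PRIM2(mul)])]]
[6] [S=[2] | E={v↦2} | C=∅ | D=[(∅, ∅, [(let p = -2 in p) :: PRIM2(mul)])]]
[7] [S=[2] | E=∅ | C=[(let p = -2 in p) :: PRIM2(mul)] | D=∅]
[8] [S=[2] | E=∅ | C=[-2 :: (λp. p) :: AP :: PRIM2(mul)] | D=∅]
[9] [S=[-2 :: 2] | E=∅ | C=[(λp. p) :: AP :: PRIM2(mul)] | D=∅]
[10] [S=[clo(λp. p, ∅) :: -2 :: 2] | E=∅ | C=[AP :: PRIM2(mul)] | D=∅]
[11] [S=∅ | E={p↦-2} | C=[p] | D=[([2], ∅, [PRIM2(mul)])]]
[12] [S=[-2] | E={p↦-2} | C=∅ | D=[([2], ∅, [PRIM2(mul)])]]
[13] [S=[-2 :: 2] | E=∅ | C=[PRIM2(mul)] | D=∅]
[14] [S=[-4] | E=∅ | C=∅ | D=∅]
→ final value -4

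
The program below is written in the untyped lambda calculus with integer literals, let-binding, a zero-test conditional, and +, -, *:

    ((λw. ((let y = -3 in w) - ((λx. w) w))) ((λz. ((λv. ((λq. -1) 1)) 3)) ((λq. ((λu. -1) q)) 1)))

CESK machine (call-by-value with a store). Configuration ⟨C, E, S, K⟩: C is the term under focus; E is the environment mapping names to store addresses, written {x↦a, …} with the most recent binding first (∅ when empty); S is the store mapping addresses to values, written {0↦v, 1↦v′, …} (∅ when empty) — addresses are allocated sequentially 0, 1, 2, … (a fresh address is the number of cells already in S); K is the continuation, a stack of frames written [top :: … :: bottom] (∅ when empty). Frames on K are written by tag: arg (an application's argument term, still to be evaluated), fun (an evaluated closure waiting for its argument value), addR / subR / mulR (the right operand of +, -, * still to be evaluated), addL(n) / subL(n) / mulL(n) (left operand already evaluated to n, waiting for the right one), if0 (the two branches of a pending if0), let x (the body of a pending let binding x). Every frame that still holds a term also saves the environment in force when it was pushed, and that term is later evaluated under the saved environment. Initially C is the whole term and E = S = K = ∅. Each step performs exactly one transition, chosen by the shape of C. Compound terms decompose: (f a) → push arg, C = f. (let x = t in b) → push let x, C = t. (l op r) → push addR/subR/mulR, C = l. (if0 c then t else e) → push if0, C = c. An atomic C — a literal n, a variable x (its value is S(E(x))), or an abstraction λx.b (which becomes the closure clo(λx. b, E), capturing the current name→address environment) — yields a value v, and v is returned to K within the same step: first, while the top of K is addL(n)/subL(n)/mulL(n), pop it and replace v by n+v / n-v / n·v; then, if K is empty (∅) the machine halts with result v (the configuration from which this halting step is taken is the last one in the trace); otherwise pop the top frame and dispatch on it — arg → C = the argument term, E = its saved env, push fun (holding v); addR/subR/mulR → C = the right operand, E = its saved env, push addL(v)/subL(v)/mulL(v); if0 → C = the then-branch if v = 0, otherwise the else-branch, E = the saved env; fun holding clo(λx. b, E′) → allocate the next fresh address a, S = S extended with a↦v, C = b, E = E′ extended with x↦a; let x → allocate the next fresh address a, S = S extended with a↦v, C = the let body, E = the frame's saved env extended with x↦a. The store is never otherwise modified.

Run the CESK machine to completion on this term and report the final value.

0. ⟨C=((λw. ((let y = -3 in w) - ((λx. w) w))) ((λz. ((λv. ((λq. -1) 1)) 3)) ((λq. ((λu. -1) q)) 1))); E=∅; S=∅; K=∅⟩
1. ⟨C=(λw. ((let y = -3 in w) - ((λx. w) w))); E=∅; S=∅; K=[arg]⟩
2. ⟨C=((λz. ((λv. ((λq. -1) 1)) 3)) ((λq. ((λu. -1) q)) 1)); E=∅; S=∅; K=[fun]⟩
3. ⟨C=(λz. ((λv. ((λq. -1) 1)) 3)); E=∅; S=∅; K=[arg :: fun]⟩
4. ⟨C=((λq. ((λu. -1) q)) 1); E=∅; S=∅; K=[fun :: fun]⟩
5. ⟨C=(λq. ((λu. -1) q)); E=∅; S=∅; K=[arg :: fun :: fun]⟩
6. ⟨C=1; E=∅; S=∅; K=[fun :: fun :: fun]⟩
7. ⟨C=((λu. -1) q); E={q↦0}; S={0↦1}; K=[fun :: fun]⟩
8. ⟨C=(λu. -1); E={q↦0}; S={0↦1}; K=[arg :: fun :: fun]⟩
9. ⟨C=q; E={q↦0}; S={0↦1}; K=[fun :: fun :: fun]⟩
10. ⟨C=-1; E={u↦1, q↦0}; S={0↦1, 1↦1}; K=[fun :: fun]⟩
11. ⟨C=((λv. ((λq. -1) 1)) 3); E={z↦2}; S={0↦1, 1↦1, 2↦-1}; K=[fun]⟩
12. ⟨C=(λv. ((λq. -1) 1)); E={z↦2}; S={0↦1, 1↦1, 2↦-1}; K=[arg :: fun]⟩
13. ⟨C=3; E={z↦2}; S={0↦1, 1↦1, 2↦-1}; K=[fun :: fun]⟩
14. ⟨C=((λq. -1) 1); E={v↦3, z↦2}; S={0↦1, 1↦1, 2↦-1, 3↦3}; K=[fun]⟩
15. ⟨C=(λq. -1); E={v↦3, z↦2}; S={0↦1, 1↦1, 2↦-1, 3↦3}; K=[arg :: fun]⟩
16. ⟨C=1; E={v↦3, z↦2}; S={0↦1, 1↦1, 2↦-1, 3↦3}; K=[fun :: fun]⟩
17. ⟨C=-1; E={q↦4, v↦3, z↦2}; S={0↦1, 1↦1, 2↦-1, 3↦3, 4↦1}; K=[fun]⟩
18. ⟨C=((let y = -3 in w) - ((λx. w) w)); E={w↦5}; S={0↦1, 1↦1, 2↦-1, 3↦3, 4↦1, 5↦-1}; K=∅⟩
19. ⟨C=(let y = -3 in w); E={w↦5}; S={0↦1, 1↦1, 2↦-1, 3↦3, 4↦1, 5↦-1}; K=[subR]⟩
20. ⟨C=-3; E={w↦5}; S={0↦1, 1↦1, 2↦-1, 3↦3, 4↦1, 5↦-1}; K=[let y :: subR]⟩
21. ⟨C=w; E={y↦6, w↦5}; S={0↦1, 1↦1, 2↦-1, 3↦3, 4↦1, 5↦-1, 6↦-3}; K=[subR]⟩
22. ⟨C=((λx. w) w); E={w↦5}; S={0↦1, 1↦1, 2↦-1, 3↦3, 4↦1, 5↦-1, 6↦-3}; K=[subL(-1)]⟩
23. ⟨C=(λx. w); E={w↦5}; S={0↦1, 1↦1, 2↦-1, 3↦3, 4↦1, 5↦-1, 6↦-3}; K=[arg :: subL(-1)]⟩
24. ⟨C=w; E={w↦5}; S={0↦1, 1↦1, 2↦-1, 3↦3, 4↦1, 5↦-1, 6↦-3}; K=[fun :: subL(-1)]⟩
25. ⟨C=w; E={x↦7, w↦5}; S={0↦1, 1↦1, 2↦-1, 3↦3, 4↦1, 5↦-1, 6↦-3, 7↦-1}; K=[subL(-1)]⟩
→ final value 0

Answer: 0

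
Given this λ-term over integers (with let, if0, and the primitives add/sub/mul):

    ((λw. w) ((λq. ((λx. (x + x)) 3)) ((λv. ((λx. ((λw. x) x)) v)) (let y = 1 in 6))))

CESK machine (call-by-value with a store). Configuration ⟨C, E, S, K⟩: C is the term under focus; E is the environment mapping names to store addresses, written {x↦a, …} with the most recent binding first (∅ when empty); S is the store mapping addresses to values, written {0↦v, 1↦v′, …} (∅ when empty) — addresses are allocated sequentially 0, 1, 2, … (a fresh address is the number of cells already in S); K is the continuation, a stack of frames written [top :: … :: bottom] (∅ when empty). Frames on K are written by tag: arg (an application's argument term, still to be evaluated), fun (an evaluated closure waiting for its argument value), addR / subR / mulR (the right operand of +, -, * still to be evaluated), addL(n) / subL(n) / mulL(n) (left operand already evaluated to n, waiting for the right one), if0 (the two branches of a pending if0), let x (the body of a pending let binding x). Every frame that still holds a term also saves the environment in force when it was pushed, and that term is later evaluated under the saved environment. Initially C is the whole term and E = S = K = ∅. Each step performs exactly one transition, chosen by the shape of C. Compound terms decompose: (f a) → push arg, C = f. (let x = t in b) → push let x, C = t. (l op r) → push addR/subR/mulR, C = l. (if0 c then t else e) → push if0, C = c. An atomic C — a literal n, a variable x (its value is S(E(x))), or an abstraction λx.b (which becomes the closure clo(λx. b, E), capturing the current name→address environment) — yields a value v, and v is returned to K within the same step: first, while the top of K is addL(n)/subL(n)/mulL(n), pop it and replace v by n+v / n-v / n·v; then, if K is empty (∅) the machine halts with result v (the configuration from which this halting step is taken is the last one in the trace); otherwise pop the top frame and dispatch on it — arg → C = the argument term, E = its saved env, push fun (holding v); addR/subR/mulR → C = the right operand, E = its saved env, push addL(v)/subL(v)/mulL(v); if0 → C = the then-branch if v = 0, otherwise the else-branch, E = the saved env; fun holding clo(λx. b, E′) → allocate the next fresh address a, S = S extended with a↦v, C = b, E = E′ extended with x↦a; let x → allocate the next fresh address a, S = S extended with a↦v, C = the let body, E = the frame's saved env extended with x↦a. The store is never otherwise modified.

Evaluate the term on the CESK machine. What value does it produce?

0. ⟨C=((λw. w) ((λq. ((λx. (x + x)) 3)) ((λv. ((λx. ((λw. x) x)) v)) (let y = 1 in 6)))); E=∅; S=∅; K=∅⟩
1. ⟨C=(λw. w); E=∅; S=∅; K=[arg]⟩
2. ⟨C=((λq. ((λx. (x + x)) 3)) ((λv. ((λx. ((λw. x) x)) v)) (let y = 1 in 6))); E=∅; S=∅; K=[fun]⟩
3. ⟨C=(λq. ((λx. (x + x)) 3)); E=∅; S=∅; K=[arg :: fun]⟩
4. ⟨C=((λv. ((λx. ((λw. x) x)) v)) (let y = 1 in 6)); E=∅; S=∅; K=[fun :: fun]⟩
5. ⟨C=(λv. ((λx. ((λw. x) x)) v)); E=∅; S=∅; K=[arg :: fun :: fun]⟩
6. ⟨C=(let y = 1 in 6); E=∅; S=∅; K=[fun :: fun :: fun]⟩
7. ⟨C=1; E=∅; S=∅; K=[let y :: fun :: fun :: fun]⟩
8. ⟨C=6; E={y↦0}; S={0↦1}; K=[fun :: fun :: fun]⟩
9. ⟨C=((λx. ((λw. x) x)) v); E={v↦1}; S={0↦1, 1↦6}; K=[fun :: fun]⟩
10. ⟨C=(λx. ((λw. x) x)); E={v↦1}; S={0↦1, 1↦6}; K=[arg :: fun :: fun]⟩
11. ⟨C=v; E={v↦1}; S={0↦1, 1↦6}; K=[fun :: fun :: fun]⟩
12. ⟨C=((λw. x) x); E={x↦2, v↦1}; S={0↦1, 1↦6, 2↦6}; K=[fun :: fun]⟩
13. ⟨C=(λw. x); E={x↦2, v↦1}; S={0↦1, 1↦6, 2↦6}; K=[arg :: fun :: fun]⟩
14. ⟨C=x; E={x↦2, v↦1}; S={0↦1, 1↦6, 2↦6}; K=[fun :: fun :: fun]⟩
15. ⟨C=x; E={w↦3, x↦2, v↦1}; S={0↦1, 1↦6, 2↦6, 3↦6}; K=[fun :: fun]⟩
16. ⟨C=((λx. (x + x)) 3); E={q↦4}; S={0↦1, 1↦6, 2↦6, 3↦6, 4↦6}; K=[fun]⟩
17. ⟨C=(λx. (x + x)); E={q↦4}; S={0↦1, 1↦6, 2↦6, 3↦6, 4↦6}; K=[arg :: fun]⟩
18. ⟨C=3; E={q↦4}; S={0↦1, 1↦6, 2↦6, 3↦6, 4↦6}; K=[fun :: fun]⟩
19. ⟨C=(x + x); E={x↦5, q↦4}; S={0↦1, 1↦6, 2↦6, 3↦6, 4↦6, 5↦3}; K=[fun]⟩
20. ⟨C=x; E={x↦5, q↦4}; S={0↦1, 1↦6, 2↦6, 3↦6, 4↦6, 5↦3}; K=[addR :: fun]⟩
21. ⟨C=x; E={x↦5, q↦4}; S={0↦1, 1↦6, 2↦6, 3↦6, 4↦6, 5↦3}; K=[addL(3) :: fun]⟩
22. ⟨C=w; E={w↦6}; S={0↦1, 1↦6, 2↦6, 3↦6, 4↦6, 5↦3, 6↦6}; K=∅⟩
→ final value 6

Answer: 6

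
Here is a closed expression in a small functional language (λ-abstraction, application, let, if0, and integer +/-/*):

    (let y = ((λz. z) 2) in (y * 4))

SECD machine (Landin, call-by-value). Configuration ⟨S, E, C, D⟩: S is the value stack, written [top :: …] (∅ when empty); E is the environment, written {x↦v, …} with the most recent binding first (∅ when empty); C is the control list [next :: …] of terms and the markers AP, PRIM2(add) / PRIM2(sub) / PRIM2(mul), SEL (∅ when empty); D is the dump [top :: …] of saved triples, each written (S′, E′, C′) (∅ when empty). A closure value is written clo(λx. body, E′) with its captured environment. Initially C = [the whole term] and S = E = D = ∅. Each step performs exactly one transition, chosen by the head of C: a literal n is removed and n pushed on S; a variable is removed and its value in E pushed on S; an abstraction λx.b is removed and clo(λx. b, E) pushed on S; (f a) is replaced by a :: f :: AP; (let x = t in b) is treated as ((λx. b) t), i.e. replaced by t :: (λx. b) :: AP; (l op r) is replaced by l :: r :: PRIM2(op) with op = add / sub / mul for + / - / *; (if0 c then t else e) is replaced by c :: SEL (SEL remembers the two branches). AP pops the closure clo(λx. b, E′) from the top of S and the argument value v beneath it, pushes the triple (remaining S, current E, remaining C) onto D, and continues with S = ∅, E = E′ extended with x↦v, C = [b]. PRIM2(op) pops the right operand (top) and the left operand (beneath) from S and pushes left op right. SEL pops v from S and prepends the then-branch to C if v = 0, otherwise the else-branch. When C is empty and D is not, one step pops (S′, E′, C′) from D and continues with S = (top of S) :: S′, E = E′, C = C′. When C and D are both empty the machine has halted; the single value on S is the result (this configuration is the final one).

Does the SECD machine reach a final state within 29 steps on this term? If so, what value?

[0] [S=∅ | E=∅ | C=[(let y = ((λz. z) 2) in (y * 4))] | D=∅]
[1] [S=∅ | E=∅ | C=[((λz. z) 2) :: (λy. (y * 4)) :: AP] | D=∅]
[2] [S=∅ | E=∅ | C=[2 :: (λz. z) :: AP :: (λy. (y * 4)) :: AP] | D=∅]
[3] [S=[2] | E=∅ | C=[(λz. z) :: AP :: (λy. (y * 4)) :: AP] | D=∅]
[4] [S=[clo(λz. z, ∅) :: 2] | E=∅ | C=[AP :: (λy. (y * 4)) :: AP] | D=∅]
[5] [S=∅ | E={z↦2} | C=[z] | D=[(∅, ∅, [(λy. (y * 4)) :: AP])]]
[6] [S=[2] | E={z↦2} | C=∅ | D=[(∅, ∅, [(λy. (y * 4)) :: AP])]]
[7] [S=[2] | E=∅ | C=[(λy. (y * 4)) :: AP] | D=∅]
[8] [S=[clo(λy. (y * 4), ∅) :: 2] | E=∅ | C=[AP] | D=∅]
[9] [S=∅ | E={y↦2} | C=[(y * 4)] | D=[(∅, ∅, ∅)]]
[10] [S=∅ | E={y↦2} | C=[y :: 4 :: PRIM2(mul)] | D=[(∅, ∅, ∅)]]
[11] [S=[2] | E={y↦2} | C=[4 :: PRIM2(mul)] | D=[(∅, ∅, ∅)]]
[12] [S=[4 :: 2] | E={y↦2} | C=[PRIM2(mul)] | D=[(∅, ∅, ∅)]]
[13] [S=[8] | E={y↦2} | C=∅ | D=[(∅, ∅, ∅)]]
[14] [S=[8] | E=∅ | C=∅ | D=∅]
→ final value 8

Answer: 8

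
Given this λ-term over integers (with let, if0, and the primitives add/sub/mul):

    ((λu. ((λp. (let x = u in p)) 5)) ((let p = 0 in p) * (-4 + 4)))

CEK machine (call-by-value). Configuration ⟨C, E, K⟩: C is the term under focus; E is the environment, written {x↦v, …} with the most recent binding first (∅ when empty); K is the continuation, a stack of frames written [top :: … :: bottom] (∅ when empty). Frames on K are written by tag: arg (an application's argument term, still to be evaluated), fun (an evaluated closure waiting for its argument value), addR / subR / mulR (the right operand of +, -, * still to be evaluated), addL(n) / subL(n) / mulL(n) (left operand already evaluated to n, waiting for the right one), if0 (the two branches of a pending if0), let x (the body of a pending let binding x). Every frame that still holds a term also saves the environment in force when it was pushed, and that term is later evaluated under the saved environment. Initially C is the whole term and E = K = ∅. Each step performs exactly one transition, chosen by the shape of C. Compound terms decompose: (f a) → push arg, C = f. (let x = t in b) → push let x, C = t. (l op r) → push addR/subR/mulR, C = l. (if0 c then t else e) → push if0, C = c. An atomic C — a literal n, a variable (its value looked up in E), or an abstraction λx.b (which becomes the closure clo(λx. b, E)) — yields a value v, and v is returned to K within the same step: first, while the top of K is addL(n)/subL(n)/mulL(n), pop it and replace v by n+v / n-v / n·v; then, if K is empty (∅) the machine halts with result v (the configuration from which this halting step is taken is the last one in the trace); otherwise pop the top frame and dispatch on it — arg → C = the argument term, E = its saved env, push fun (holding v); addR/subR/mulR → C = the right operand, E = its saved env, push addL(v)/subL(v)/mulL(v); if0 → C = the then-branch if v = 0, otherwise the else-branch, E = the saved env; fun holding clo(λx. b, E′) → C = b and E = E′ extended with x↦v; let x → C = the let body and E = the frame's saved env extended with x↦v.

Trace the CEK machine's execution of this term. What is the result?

Answer: 5

Derivation:
[0] [C=((λu. ((λp. (let x = u in p)) 5)) ((let p = 0 in p) * (-4 + 4))) | E=∅ | K=∅]
[1] [C=(λu. ((λp. (let x = u in p)) 5)) | E=∅ | K=[arg]]
[2] [C=((let p = 0 in p) * (-4 + 4)) | E=∅ | K=[fun]]
[3] [C=(let p = 0 in p) | E=∅ | K=[mulR :: fun]]
[4] [C=0 | E=∅ | K=[let p :: mulR :: fun]]
[5] [C=p | E={p↦0} | K=[mulR :: fun]]
[6] [C=(-4 + 4) | E=∅ | K=[mulL(0) :: fun]]
[7] [C=-4 | E=∅ | K=[addR :: mulL(0) :: fun]]
[8] [C=4 | E=∅ | K=[addL(-4) :: mulL(0) :: fun]]
[9] [C=((λp. (let x = u in p)) 5) | E={u↦0} | K=∅]
[10] [C=(λp. (let x = u in p)) | E={u↦0} | K=[arg]]
[11] [C=5 | E={u↦0} | K=[fun]]
[12] [C=(let x = u in p) | E={p↦5, u↦0} | K=∅]
[13] [C=u | E={p↦5, u↦0} | K=[let x]]
[14] [C=p | E={x↦0, p↦5, u↦0} | K=∅]
→ final value 5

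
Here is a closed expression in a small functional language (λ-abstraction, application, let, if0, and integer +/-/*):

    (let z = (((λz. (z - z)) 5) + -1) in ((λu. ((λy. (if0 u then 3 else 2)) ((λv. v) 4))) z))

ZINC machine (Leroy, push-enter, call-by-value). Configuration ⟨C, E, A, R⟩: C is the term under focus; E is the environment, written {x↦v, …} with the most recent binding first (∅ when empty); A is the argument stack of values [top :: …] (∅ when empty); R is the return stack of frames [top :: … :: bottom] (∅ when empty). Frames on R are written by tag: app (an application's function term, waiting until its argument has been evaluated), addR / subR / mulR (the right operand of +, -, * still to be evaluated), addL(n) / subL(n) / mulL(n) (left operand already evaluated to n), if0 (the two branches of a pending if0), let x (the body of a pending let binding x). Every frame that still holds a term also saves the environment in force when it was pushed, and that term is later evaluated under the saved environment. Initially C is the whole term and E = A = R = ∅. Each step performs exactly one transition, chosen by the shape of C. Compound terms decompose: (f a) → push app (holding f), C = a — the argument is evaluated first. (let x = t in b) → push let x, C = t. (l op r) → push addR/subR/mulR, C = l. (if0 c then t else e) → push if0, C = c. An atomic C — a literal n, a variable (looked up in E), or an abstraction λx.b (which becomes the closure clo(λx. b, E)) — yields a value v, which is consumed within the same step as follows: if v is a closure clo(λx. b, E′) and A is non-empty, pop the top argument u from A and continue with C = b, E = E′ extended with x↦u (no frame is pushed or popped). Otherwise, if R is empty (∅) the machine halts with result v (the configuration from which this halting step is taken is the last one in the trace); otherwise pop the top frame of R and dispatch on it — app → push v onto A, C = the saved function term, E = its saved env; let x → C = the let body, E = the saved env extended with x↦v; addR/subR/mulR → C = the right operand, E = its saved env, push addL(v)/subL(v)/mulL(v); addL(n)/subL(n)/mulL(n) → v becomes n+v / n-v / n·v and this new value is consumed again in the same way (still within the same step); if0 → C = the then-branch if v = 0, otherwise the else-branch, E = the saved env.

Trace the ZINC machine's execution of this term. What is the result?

0. <C=(let z = (((λz. (z - z)) 5) + -1) in ((λu. ((λy. (if0 u then 3 else 2)) ((λv. v) 4))) z)), E=∅, A=∅, R=∅>
1. <C=(((λz. (z - z)) 5) + -1), E=∅, A=∅, R=[let z]>
2. <C=((λz. (z - z)) 5), E=∅, A=∅, R=[addR :: let z]>
3. <C=5, E=∅, A=∅, R=[app :: addR :: let z]>
4. <C=(λz. (z - z)), E=∅, A=[5], R=[addR :: let z]>
5. <C=(z - z), E={z↦5}, A=∅, R=[addR :: let z]>
6. <C=z, E={z↦5}, A=∅, R=[subR :: addR :: let z]>
7. <C=z, E={z↦5}, A=∅, R=[subL(5) :: addR :: let z]>
8. <C=-1, E=∅, A=∅, R=[addL(0) :: let z]>
9. <C=((λu. ((λy. (if0 u then 3 else 2)) ((λv. v) 4))) z), E={z↦-1}, A=∅, R=∅>
10. <C=z, E={z↦-1}, A=∅, R=[app]>
11. <C=(λu. ((λy. (if0 u then 3 else 2)) ((λv. v) 4))), E={z↦-1}, A=[-1], R=∅>
12. <C=((λy. (if0 u then 3 else 2)) ((λv. v) 4)), E={u↦-1, z↦-1}, A=∅, R=∅>
13. <C=((λv. v) 4), E={u↦-1, z↦-1}, A=∅, R=[app]>
14. <C=4, E={u↦-1, z↦-1}, A=∅, R=[app :: app]>
15. <C=(λv. v), E={u↦-1, z↦-1}, A=[4], R=[app]>
16. <C=v, E={v↦4, u↦-1, z↦-1}, A=∅, R=[app]>
17. <C=(λy. (if0 u then 3 else 2)), E={u↦-1, z↦-1}, A=[4], R=∅>
18. <C=(if0 u then 3 else 2), E={y↦4, u↦-1, z↦-1}, A=∅, R=∅>
19. <C=u, E={y↦4, u↦-1, z↦-1}, A=∅, R=[if0]>
20. <C=2, E={y↦4, u↦-1, z↦-1}, A=∅, R=∅>
→ final value 2

Answer: 2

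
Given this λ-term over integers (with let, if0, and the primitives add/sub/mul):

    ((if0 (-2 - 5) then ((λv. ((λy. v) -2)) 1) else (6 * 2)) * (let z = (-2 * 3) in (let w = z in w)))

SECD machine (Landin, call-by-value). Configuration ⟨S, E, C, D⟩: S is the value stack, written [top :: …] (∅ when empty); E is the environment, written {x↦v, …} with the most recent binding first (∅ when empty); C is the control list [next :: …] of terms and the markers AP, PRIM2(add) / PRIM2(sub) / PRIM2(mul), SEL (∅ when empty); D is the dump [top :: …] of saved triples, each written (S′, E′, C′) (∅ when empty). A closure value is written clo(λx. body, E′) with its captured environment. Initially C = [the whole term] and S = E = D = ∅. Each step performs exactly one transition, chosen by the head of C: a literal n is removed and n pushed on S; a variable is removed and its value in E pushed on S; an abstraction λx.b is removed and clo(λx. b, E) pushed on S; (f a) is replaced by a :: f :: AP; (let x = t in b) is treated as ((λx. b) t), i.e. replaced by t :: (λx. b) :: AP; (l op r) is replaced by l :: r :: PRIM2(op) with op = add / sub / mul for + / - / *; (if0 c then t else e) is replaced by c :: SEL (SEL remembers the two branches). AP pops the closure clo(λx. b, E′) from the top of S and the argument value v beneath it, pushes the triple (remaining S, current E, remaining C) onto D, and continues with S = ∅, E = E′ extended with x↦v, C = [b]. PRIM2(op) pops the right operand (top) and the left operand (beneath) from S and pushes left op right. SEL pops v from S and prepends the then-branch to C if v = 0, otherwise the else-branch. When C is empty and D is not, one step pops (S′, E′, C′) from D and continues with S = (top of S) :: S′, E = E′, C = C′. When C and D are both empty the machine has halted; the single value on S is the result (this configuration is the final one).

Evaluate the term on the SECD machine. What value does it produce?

Answer: -72

Machine steps:
[0] ⟨S=∅; E=∅; C=[((if0 (-2 - 5) then ((λv. ((λy. v) -2)) 1) else (6 * 2)) * (let z = (-2 * 3) in (let w = z in w)))]; D=∅⟩
[1] ⟨S=∅; E=∅; C=[(if0 (-2 - 5) then ((λv. ((λy. v) -2)) 1) else (6 * 2)) :: (let z = (-2 * 3) in (let w = z in w)) :: PRIM2(mul)]; D=∅⟩
[2] ⟨S=∅; E=∅; C=[(-2 - 5) :: SEL :: (let z = (-2 * 3) in (let w = z in w)) :: PRIM2(mul)]; D=∅⟩
[3] ⟨S=∅; E=∅; C=[-2 :: 5 :: PRIM2(sub) :: SEL :: (let z = (-2 * 3) in (let w = z in w)) :: PRIM2(mul)]; D=∅⟩
[4] ⟨S=[-2]; E=∅; C=[5 :: PRIM2(sub) :: SEL :: (let z = (-2 * 3) in (let w = z in w)) :: PRIM2(mul)]; D=∅⟩
[5] ⟨S=[5 :: -2]; E=∅; C=[PRIM2(sub) :: SEL :: (let z = (-2 * 3) in (let w = z in w)) :: PRIM2(mul)]; D=∅⟩
[6] ⟨S=[-7]; E=∅; C=[SEL :: (let z = (-2 * 3) in (let w = z in w)) :: PRIM2(mul)]; D=∅⟩
[7] ⟨S=∅; E=∅; C=[(6 * 2) :: (let z = (-2 * 3) in (let w = z in w)) :: PRIM2(mul)]; D=∅⟩
[8] ⟨S=∅; E=∅; C=[6 :: 2 :: PRIM2(mul) :: (let z = (-2 * 3) in (let w = z in w)) :: PRIM2(mul)]; D=∅⟩
[9] ⟨S=[6]; E=∅; C=[2 :: PRIM2(mul) :: (let z = (-2 * 3) in (let w = z in w)) :: PRIM2(mul)]; D=∅⟩
[10] ⟨S=[2 :: 6]; E=∅; C=[PRIM2(mul) :: (let z = (-2 * 3) in (let w = z in w)) :: PRIM2(mul)]; D=∅⟩
[11] ⟨S=[12]; E=∅; C=[(let z = (-2 * 3) in (let w = z in w)) :: PRIM2(mul)]; D=∅⟩
[12] ⟨S=[12]; E=∅; C=[(-2 * 3) :: (λz. (let w = z in w)) :: AP :: PRIM2(mul)]; D=∅⟩
[13] ⟨S=[12]; E=∅; C=[-2 :: 3 :: PRIM2(mul) :: (λz. (let w = z in w)) :: AP :: PRIM2(mul)]; D=∅⟩
[14] ⟨S=[-2 :: 12]; E=∅; C=[3 :: PRIM2(mul) :: (λz. (let w = z in w)) :: AP :: PRIM2(mul)]; D=∅⟩
[15] ⟨S=[3 :: -2 :: 12]; E=∅; C=[PRIM2(mul) :: (λz. (let w = z in w)) :: AP :: PRIM2(mul)]; D=∅⟩
[16] ⟨S=[-6 :: 12]; E=∅; C=[(λz. (let w = z in w)) :: AP :: PRIM2(mul)]; D=∅⟩
[17] ⟨S=[clo(λz. (let w = z in w), ∅) :: -6 :: 12]; E=∅; C=[AP :: PRIM2(mul)]; D=∅⟩
[18] ⟨S=∅; E={z↦-6}; C=[(let w = z in w)]; D=[([12], ∅, [PRIM2(mul)])]⟩
[19] ⟨S=∅; E={z↦-6}; C=[z :: (λw. w) :: AP]; D=[([12], ∅, [PRIM2(mul)])]⟩
[20] ⟨S=[-6]; E={z↦-6}; C=[(λw. w) :: AP]; D=[([12], ∅, [PRIM2(mul)])]⟩
[21] ⟨S=[clo(λw. w, {z↦-6}) :: -6]; E={z↦-6}; C=[AP]; D=[([12], ∅, [PRIM2(mul)])]⟩
[22] ⟨S=∅; E={w↦-6, z↦-6}; C=[w]; D=[(∅, {z↦-6}, ∅) :: ([12], ∅, [PRIM2(mul)])]⟩
[23] ⟨S=[-6]; E={w↦-6, z↦-6}; C=∅; D=[(∅, {z↦-6}, ∅) :: ([12], ∅, [PRIM2(mul)])]⟩
[24] ⟨S=[-6]; E={z↦-6}; C=∅; D=[([12], ∅, [PRIM2(mul)])]⟩
[25] ⟨S=[-6 :: 12]; E=∅; C=[PRIM2(mul)]; D=∅⟩
[26] ⟨S=[-72]; E=∅; C=∅; D=∅⟩
→ final value -72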